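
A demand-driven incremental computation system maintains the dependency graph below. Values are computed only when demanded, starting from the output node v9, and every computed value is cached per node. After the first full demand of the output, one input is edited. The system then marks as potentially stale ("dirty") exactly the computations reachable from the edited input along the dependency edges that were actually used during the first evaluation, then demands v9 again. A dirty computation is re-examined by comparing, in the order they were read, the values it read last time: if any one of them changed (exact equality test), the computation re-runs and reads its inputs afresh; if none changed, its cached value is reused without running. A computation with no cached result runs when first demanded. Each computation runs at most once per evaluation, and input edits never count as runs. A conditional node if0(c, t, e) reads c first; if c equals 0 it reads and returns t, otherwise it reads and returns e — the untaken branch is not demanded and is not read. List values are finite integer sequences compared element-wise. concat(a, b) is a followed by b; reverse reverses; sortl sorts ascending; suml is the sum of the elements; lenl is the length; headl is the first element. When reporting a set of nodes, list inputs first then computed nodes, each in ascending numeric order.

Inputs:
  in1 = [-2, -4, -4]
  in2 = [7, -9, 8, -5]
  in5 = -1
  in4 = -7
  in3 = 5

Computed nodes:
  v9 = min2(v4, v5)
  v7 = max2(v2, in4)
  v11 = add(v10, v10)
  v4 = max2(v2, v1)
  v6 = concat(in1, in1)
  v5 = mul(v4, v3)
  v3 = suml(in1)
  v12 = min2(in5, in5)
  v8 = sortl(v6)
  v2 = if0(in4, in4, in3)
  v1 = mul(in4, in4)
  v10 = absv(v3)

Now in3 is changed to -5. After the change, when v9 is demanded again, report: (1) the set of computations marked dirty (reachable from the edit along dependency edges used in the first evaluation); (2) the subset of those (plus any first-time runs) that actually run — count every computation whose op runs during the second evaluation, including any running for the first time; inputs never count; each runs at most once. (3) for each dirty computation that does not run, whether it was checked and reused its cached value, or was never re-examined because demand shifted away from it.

Marked dirty: v2, v4, v5, v9.
Computations that run: v2, v4 — 2 in total.
Checked but reused from cache: v5, v9.
Key observation: the change is absorbed at v4 — it re-runs but produces the same value, and the output's value is unchanged.

First evaluation (everything demanded from the output):
  v1 = mul(-7, -7) = 49
  v2 = if0(in4=-7 -> else branch in3) = 5
  v3 = suml([-2, -4, -4]) = -10
  v4 = max2(5, 49) = 49
  v5 = mul(49, -10) = -490
  v9 = min2(49, -490) = -490

Propagation after the edit:
  v2: runs — in3 5->-5; result -5.
  v4: runs — v2 5->-5; result 49 (same value as before).
  v5: checked — values it read are unchanged (v4 unchanged, v3 unchanged); reused cached -490 without running.
  v9: checked — values it read are unchanged (v4 unchanged, v5 unchanged); reused cached -490 without running.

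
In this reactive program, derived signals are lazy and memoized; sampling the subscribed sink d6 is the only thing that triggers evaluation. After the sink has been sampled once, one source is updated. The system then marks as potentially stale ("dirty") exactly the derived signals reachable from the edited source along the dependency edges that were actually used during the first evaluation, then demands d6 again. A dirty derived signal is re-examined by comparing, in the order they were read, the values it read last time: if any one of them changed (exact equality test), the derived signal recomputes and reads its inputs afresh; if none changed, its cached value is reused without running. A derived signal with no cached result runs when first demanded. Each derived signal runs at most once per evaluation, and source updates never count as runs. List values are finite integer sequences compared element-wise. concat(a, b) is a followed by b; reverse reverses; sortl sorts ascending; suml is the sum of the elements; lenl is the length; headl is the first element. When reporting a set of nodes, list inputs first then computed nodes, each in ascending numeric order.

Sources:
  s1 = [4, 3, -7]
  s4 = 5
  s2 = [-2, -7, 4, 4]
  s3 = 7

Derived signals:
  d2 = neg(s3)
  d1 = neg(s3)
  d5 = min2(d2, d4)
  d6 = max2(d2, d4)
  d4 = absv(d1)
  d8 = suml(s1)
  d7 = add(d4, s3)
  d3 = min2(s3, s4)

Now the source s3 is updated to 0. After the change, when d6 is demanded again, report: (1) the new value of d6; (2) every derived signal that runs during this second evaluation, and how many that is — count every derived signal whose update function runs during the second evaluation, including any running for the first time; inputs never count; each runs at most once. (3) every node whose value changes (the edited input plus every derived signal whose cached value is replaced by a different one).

Demanding d6 again yields 0.
4 derived signals run: d1, d2, d4, d6.
The nodes whose values change: s3, d1, d2, d4, d6.

First demand of the output computes:
  d1 = neg(7) = -7
  d2 = neg(7) = -7
  d4 = absv(-7) = 7
  d6 = max2(-7, 7) = 7

After the edit, cleaning proceeds:
  d1: a read changed (s3 7->0) — executes, giving 0.
  d2: a read changed (s3 7->0) — executes, giving 0.
  d4: a read changed (d1 -7->0) — executes, giving 0.
  d6: a read changed (d2 -7->0; d4 7->0) — executes, giving 0.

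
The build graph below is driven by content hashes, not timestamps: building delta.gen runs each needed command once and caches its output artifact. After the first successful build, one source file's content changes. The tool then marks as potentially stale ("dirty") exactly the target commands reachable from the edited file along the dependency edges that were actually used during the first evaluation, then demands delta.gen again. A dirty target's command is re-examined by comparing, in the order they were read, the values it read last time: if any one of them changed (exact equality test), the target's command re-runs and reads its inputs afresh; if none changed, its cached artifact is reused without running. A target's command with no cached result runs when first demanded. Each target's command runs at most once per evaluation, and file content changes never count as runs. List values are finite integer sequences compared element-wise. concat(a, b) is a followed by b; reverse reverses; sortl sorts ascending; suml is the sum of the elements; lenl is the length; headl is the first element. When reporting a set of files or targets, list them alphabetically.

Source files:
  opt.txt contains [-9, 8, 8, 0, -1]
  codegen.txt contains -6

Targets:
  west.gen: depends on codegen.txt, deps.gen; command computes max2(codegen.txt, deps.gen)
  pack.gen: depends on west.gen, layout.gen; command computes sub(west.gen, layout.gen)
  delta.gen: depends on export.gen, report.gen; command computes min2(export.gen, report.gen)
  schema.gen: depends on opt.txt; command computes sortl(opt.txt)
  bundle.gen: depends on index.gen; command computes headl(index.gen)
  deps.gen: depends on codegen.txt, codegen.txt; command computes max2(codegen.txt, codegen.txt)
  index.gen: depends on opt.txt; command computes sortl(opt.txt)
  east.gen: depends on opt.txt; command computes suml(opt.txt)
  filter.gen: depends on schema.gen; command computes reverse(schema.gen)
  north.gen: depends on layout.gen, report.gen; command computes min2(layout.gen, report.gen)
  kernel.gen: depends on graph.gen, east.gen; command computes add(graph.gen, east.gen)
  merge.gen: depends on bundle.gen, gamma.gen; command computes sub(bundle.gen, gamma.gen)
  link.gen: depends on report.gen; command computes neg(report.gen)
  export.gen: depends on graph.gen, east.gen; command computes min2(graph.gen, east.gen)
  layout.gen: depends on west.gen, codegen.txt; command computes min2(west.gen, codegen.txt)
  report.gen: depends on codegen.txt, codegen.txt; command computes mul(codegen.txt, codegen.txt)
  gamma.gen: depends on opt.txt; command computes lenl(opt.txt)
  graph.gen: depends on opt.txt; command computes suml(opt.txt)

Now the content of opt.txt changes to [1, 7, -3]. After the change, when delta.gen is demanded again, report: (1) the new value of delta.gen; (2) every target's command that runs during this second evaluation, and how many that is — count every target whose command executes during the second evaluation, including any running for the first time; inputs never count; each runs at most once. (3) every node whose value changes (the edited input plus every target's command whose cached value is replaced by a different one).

Initial pass — values computed on the first demand:
  east.gen = suml([-9, 8, 8, 0, -1]) = 6
  graph.gen = suml([-9, 8, 8, 0, -1]) = 6
  export.gen = min2(6, 6) = 6
  report.gen = mul(-6, -6) = 36
  delta.gen = min2(6, 36) = 6

Second demand — change propagation:
  east.gen: re-runs because opt.txt [-9, 8, 8, 0, -1]->[1, 7, -3]; new result 5.
  graph.gen: re-runs because opt.txt [-9, 8, 8, 0, -1]->[1, 7, -3]; new result 5.
  export.gen: re-runs because graph.gen 6->5; east.gen 6->5; new result 5.
  delta.gen: re-runs because export.gen 6->5; new result 5.

delta.gen now evaluates to 5.
Run set: delta.gen, east.gen, export.gen, graph.gen (4 run).
Changed values: delta.gen, east.gen, export.gen, graph.gen, opt.txt.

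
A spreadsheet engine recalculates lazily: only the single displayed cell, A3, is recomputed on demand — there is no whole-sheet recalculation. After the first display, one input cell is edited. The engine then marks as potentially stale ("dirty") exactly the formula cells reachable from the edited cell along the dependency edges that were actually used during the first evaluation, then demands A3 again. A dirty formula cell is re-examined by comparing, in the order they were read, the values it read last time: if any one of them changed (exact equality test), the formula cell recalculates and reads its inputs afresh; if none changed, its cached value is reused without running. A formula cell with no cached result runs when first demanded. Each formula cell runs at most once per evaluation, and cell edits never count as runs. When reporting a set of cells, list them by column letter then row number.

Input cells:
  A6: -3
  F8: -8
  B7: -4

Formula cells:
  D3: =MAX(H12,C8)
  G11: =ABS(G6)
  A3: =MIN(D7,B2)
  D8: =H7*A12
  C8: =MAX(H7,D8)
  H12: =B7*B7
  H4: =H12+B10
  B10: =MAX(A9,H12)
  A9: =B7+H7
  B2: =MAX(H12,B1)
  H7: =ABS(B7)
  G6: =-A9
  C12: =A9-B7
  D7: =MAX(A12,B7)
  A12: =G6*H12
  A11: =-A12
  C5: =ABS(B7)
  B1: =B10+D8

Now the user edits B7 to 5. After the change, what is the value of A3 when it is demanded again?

New value of A3: 5.

First evaluation (everything demanded from the output):
  H7 = ABS(-4) = 4
  A9 = -4 + 4 = 0
  G6 = -(0) = 0
  H12 = -4 * -4 = 16
  A12 = 0 * 16 = 0
  B10 = MAX(0, 16) = 16
  D7 = MAX(0, -4) = 0
  D8 = 4 * 0 = 0
  B1 = 16 + 0 = 16
  B2 = MAX(16, 16) = 16
  A3 = MIN(0, 16) = 0

Propagation after the edit:
  H7: runs — B7 -4->5; result 5.
  A9: runs — B7 -4->5; H7 4->5; result 10.
  G6: runs — A9 0->10; result -10.
  H12: runs — B7 -4->5; B7 -4->5; result 25.
  A12: runs — G6 0->-10; H12 16->25; result -250.
  B10: runs — A9 0->10; H12 16->25; result 25.
  D7: runs — A12 0->-250; B7 -4->5; result 5.
  D8: runs — H7 4->5; A12 0->-250; result -1250.
  B1: runs — B10 16->25; D8 0->-1250; result -1225.
  B2: runs — H12 16->25; B1 16->-1225; result 25.
  A3: runs — D7 0->5; B2 16->25; result 5.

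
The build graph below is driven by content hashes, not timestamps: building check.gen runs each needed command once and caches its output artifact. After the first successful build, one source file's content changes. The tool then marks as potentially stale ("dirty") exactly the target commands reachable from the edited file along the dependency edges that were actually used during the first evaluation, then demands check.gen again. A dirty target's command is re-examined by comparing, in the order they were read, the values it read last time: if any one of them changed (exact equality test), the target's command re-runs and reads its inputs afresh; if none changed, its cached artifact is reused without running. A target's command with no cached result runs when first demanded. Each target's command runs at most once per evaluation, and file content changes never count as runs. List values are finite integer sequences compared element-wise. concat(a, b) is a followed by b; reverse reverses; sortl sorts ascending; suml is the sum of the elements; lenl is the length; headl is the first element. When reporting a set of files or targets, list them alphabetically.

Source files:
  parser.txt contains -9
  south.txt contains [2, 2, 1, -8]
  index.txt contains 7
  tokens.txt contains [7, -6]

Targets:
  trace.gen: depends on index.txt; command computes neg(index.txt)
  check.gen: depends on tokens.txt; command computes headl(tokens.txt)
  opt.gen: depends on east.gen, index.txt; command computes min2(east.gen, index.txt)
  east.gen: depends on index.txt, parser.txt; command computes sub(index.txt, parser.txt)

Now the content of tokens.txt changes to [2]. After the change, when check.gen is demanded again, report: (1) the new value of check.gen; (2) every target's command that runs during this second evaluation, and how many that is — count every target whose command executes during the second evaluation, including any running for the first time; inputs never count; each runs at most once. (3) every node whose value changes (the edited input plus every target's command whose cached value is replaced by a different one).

check.gen now evaluates to 2.
Run set: check.gen (1 run).
Changed values: check.gen, tokens.txt.

Initial pass — values computed on the first demand:
  check.gen = headl([7, -6]) = 7

Second demand — change propagation:
  check.gen: re-runs because tokens.txt [7, -6]->[2]; new result 2.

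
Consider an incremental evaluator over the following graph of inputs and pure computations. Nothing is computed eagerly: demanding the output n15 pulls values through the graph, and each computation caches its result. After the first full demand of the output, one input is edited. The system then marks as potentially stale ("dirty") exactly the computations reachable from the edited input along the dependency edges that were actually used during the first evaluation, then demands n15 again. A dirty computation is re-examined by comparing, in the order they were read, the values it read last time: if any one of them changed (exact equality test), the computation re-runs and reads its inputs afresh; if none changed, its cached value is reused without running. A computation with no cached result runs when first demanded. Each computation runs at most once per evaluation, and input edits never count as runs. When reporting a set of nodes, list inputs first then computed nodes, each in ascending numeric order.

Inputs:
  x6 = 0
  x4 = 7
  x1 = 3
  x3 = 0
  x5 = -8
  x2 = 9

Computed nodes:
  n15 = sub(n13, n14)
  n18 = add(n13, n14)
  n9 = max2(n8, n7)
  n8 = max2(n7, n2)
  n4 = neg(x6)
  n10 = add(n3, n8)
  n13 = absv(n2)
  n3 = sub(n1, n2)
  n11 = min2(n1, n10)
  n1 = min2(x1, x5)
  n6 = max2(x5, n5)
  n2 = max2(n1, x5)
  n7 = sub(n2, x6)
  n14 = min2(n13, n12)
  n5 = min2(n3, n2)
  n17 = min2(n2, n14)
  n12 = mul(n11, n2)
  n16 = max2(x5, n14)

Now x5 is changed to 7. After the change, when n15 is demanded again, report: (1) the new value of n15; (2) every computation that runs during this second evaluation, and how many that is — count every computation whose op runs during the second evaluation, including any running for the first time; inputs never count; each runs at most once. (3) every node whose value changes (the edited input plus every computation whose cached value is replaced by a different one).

n15 now evaluates to 0.
Run set: n1, n2, n3, n7, n8, n10, n11, n12, n13, n14, n15 (11 run).
Changed values: x5, n1, n2, n3, n7, n8, n10, n11, n12, n13, n14.

Initial pass — values computed on the first demand:
  n1 = min2(3, -8) = -8
  n2 = max2(-8, -8) = -8
  n3 = sub(-8, -8) = 0
  n7 = sub(-8, 0) = -8
  n8 = max2(-8, -8) = -8
  n10 = add(0, -8) = -8
  n11 = min2(-8, -8) = -8
  n12 = mul(-8, -8) = 64
  n13 = absv(-8) = 8
  n14 = min2(8, 64) = 8
  n15 = sub(8, 8) = 0

Second demand — change propagation:
  n1: re-runs because x5 -8->7; new result 3.
  n2: re-runs because n1 -8->3; x5 -8->7; new result 7.
  n3: re-runs because n1 -8->3; n2 -8->7; new result -4.
  n7: re-runs because n2 -8->7; new result 7.
  n8: re-runs because n7 -8->7; n2 -8->7; new result 7.
  n10: re-runs because n3 0->-4; n8 -8->7; new result 3.
  n11: re-runs because n1 -8->3; n10 -8->3; new result 3.
  n12: re-runs because n11 -8->3; n2 -8->7; new result 21.
  n13: re-runs because n2 -8->7; new result 7.
  n14: re-runs because n13 8->7; n12 64->21; new result 7.
  n15: re-runs because n13 8->7; n14 8->7; new result 0 (unchanged).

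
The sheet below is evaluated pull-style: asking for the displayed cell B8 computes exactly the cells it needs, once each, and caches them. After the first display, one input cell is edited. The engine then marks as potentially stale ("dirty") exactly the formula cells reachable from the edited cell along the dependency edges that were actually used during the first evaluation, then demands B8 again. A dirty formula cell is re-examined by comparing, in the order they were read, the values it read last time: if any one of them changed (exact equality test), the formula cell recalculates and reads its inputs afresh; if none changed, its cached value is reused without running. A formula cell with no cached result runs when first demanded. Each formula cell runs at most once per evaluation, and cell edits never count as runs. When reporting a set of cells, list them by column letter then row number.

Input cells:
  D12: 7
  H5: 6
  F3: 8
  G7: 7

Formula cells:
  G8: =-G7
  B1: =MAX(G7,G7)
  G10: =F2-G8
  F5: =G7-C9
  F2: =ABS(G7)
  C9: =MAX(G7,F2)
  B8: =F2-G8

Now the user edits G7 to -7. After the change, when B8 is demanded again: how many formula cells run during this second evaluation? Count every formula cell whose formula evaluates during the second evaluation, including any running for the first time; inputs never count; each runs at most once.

3 formula cells run: B8, F2, G8.

First demand of the output computes:
  F2 = ABS(7) = 7
  G8 = -(7) = -7
  B8 = 7 - -7 = 14

After the edit, cleaning proceeds:
  F2: a read changed (G7 7->-7) — executes, giving 7 — identical to its old value.
  G8: a read changed (G7 7->-7) — executes, giving 7.
  B8: a read changed (G8 -7->7) — executes, giving 0.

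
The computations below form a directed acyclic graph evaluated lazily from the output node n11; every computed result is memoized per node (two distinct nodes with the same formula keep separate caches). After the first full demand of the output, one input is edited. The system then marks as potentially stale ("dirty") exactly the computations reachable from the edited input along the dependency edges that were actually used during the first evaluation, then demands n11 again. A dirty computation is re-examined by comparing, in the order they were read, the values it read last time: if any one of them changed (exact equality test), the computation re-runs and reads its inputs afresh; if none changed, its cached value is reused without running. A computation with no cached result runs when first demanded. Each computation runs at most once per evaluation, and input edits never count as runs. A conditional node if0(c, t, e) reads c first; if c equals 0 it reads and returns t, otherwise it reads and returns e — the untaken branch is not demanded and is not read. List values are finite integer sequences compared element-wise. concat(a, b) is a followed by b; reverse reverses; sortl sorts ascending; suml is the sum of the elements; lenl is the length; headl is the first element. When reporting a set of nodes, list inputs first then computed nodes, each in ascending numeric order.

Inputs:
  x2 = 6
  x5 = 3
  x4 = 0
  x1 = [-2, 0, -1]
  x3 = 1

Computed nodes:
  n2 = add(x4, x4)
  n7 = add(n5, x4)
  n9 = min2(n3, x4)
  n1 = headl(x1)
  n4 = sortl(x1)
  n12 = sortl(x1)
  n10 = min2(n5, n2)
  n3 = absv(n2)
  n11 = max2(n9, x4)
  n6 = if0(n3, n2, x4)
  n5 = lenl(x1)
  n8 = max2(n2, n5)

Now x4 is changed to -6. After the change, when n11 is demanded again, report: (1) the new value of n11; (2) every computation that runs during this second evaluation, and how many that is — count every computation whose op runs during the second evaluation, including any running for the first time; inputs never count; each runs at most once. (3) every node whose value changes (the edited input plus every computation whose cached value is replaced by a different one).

First demand of the output computes:
  n2 = add(0, 0) = 0
  n3 = absv(0) = 0
  n9 = min2(0, 0) = 0
  n11 = max2(0, 0) = 0

After the edit, cleaning proceeds:
  n2: a read changed (x4 0->-6; x4 0->-6) — executes, giving -12.
  n3: a read changed (n2 0->-12) — executes, giving 12.
  n9: a read changed (n3 0->12; x4 0->-6) — executes, giving -6.
  n11: a read changed (n9 0->-6; x4 0->-6) — executes, giving -6.

Demanding n11 again yields -6.
4 computations run: n2, n3, n9, n11.
The nodes whose values change: x4, n2, n3, n9, n11.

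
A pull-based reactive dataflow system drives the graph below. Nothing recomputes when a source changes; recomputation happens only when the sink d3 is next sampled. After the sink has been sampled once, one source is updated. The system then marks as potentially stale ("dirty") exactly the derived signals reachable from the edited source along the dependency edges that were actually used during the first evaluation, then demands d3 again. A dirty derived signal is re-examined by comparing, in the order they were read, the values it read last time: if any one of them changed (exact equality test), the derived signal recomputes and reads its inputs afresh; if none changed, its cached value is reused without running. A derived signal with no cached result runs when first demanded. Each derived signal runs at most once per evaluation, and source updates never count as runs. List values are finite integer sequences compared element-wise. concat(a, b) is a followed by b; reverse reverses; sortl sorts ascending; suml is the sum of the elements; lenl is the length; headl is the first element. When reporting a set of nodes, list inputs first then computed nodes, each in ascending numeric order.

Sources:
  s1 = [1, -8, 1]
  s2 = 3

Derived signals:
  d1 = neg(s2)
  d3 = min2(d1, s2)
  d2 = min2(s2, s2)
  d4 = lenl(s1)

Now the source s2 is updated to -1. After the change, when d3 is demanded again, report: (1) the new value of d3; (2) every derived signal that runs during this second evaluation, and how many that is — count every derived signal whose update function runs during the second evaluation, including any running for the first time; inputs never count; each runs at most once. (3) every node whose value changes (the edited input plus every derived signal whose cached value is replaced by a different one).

New value of d3: -1.
Derived signals that run: d1, d3 — 2 in total.
Values that change: s2, d1, d3.

First evaluation (everything demanded from the output):
  d1 = neg(3) = -3
  d3 = min2(-3, 3) = -3

Propagation after the edit:
  d1: runs — s2 3->-1; result 1.
  d3: runs — d1 -3->1; s2 3->-1; result -1.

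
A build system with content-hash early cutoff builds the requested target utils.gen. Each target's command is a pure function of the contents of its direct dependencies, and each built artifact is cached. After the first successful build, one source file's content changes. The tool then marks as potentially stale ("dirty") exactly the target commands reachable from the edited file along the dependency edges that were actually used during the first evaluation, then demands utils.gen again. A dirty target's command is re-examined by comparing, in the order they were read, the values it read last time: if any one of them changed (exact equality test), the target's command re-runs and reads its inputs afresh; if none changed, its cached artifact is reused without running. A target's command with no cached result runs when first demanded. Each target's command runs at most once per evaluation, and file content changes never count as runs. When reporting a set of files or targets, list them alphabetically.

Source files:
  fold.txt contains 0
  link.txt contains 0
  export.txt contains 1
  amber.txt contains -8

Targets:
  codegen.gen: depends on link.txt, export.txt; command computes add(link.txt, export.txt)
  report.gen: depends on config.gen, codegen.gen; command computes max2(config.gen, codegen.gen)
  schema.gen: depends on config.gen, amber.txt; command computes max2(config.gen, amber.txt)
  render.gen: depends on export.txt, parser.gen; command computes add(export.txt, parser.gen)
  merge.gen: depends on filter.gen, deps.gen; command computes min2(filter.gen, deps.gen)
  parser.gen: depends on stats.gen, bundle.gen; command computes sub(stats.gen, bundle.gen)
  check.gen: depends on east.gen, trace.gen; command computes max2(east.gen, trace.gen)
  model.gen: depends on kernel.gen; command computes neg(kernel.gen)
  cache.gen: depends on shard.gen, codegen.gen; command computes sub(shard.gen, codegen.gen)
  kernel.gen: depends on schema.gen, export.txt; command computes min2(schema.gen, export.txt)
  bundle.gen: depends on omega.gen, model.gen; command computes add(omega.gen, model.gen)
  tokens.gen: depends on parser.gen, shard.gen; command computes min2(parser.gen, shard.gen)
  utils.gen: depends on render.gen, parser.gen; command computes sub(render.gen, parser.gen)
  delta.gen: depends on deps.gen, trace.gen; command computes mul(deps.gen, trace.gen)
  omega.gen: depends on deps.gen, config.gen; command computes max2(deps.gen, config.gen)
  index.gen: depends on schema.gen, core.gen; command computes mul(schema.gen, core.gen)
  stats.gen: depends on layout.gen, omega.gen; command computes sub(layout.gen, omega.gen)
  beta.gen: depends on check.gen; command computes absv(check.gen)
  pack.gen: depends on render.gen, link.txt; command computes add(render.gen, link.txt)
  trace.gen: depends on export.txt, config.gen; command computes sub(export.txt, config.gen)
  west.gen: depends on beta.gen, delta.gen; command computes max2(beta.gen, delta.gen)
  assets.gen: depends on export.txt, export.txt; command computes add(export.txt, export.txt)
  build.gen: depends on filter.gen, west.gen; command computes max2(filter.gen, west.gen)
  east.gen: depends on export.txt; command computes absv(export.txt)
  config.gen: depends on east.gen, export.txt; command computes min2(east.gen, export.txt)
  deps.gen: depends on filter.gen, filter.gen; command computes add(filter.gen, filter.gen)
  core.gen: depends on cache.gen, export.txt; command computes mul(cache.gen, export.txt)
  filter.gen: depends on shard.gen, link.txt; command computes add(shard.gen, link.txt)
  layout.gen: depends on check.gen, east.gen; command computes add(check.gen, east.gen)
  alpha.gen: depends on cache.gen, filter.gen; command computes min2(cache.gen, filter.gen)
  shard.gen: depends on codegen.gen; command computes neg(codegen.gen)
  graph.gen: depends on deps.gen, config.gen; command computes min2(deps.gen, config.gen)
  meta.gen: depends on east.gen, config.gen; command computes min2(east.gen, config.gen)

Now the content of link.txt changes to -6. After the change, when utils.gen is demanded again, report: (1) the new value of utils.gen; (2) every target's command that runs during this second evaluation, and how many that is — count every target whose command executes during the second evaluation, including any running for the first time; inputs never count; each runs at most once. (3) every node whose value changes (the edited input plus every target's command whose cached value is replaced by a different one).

New value of utils.gen: 1.
Target commands that run: codegen.gen, filter.gen, shard.gen — 3 in total.
Values that change: codegen.gen, link.txt, shard.gen.
Key observation: the change is absorbed at filter.gen — it re-runs but produces the same value, and the output's value is unchanged.

First evaluation (everything demanded from the output):
  codegen.gen = add(0, 1) = 1
  east.gen = absv(1) = 1
  config.gen = min2(1, 1) = 1
  schema.gen = max2(1, -8) = 1
  kernel.gen = min2(1, 1) = 1
  model.gen = neg(1) = -1
  shard.gen = neg(1) = -1
  filter.gen = add(-1, 0) = -1
  deps.gen = add(-1, -1) = -2
  omega.gen = max2(-2, 1) = 1
  bundle.gen = add(1, -1) = 0
  trace.gen = sub(1, 1) = 0
  check.gen = max2(1, 0) = 1
  layout.gen = add(1, 1) = 2
  stats.gen = sub(2, 1) = 1
  parser.gen = sub(1, 0) = 1
  render.gen = add(1, 1) = 2
  utils.gen = sub(2, 1) = 1

Propagation after the edit:
  codegen.gen: runs — link.txt 0->-6; result -5.
  shard.gen: runs — codegen.gen 1->-5; result 5.
  filter.gen: runs — shard.gen -1->5; link.txt 0->-6; result -1 (same value as before).
  deps.gen: checked — values it read are unchanged (filter.gen unchanged, filter.gen unchanged); reused cached -2 without running.
  omega.gen: checked — values it read are unchanged (deps.gen unchanged, config.gen unchanged); reused cached 1 without running.
  bundle.gen: checked — values it read are unchanged (omega.gen unchanged, model.gen unchanged); reused cached 0 without running.
  stats.gen: checked — values it read are unchanged (layout.gen unchanged, omega.gen unchanged); reused cached 1 without running.
  parser.gen: checked — values it read are unchanged (stats.gen unchanged, bundle.gen unchanged); reused cached 1 without running.
  render.gen: checked — values it read are unchanged (export.txt unchanged, parser.gen unchanged); reused cached 2 without running.
  utils.gen: checked — values it read are unchanged (render.gen unchanged, parser.gen unchanged); reused cached 1 without running.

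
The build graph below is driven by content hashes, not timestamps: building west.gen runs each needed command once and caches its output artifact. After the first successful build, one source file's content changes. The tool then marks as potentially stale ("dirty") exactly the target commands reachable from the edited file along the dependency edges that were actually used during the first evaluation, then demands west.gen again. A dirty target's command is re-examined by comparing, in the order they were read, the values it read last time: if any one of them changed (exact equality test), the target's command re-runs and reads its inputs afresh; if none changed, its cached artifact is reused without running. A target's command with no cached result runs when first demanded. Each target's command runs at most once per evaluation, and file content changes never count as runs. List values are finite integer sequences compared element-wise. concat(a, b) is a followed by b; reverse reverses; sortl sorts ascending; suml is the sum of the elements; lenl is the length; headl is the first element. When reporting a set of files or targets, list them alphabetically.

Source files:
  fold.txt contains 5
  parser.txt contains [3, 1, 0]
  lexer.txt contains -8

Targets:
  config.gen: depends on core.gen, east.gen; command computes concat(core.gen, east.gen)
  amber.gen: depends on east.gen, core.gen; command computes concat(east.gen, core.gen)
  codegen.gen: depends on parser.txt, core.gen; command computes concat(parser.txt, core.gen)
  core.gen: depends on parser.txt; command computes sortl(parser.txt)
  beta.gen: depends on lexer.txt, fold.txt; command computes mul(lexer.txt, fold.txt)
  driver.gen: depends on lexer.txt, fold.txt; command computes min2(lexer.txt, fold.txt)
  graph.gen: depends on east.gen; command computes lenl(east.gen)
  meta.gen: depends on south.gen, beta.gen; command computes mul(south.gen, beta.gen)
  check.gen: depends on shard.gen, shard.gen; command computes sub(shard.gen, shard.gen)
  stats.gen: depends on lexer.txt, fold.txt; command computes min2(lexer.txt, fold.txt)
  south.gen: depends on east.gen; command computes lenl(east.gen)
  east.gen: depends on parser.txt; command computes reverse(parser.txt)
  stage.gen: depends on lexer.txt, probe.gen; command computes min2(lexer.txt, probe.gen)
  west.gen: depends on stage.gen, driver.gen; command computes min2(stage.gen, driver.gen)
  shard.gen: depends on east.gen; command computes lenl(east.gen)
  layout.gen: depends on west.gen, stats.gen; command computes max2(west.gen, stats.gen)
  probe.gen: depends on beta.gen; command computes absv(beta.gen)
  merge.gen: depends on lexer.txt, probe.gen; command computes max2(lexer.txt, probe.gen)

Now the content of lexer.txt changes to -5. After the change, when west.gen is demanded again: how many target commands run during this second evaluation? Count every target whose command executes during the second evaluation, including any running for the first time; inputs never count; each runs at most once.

Run set: beta.gen, driver.gen, probe.gen, stage.gen, west.gen (5 run).

Initial pass — values computed on the first demand:
  beta.gen = mul(-8, 5) = -40
  driver.gen = min2(-8, 5) = -8
  probe.gen = absv(-40) = 40
  stage.gen = min2(-8, 40) = -8
  west.gen = min2(-8, -8) = -8

Second demand — change propagation:
  beta.gen: re-runs because lexer.txt -8->-5; new result -25.
  driver.gen: re-runs because lexer.txt -8->-5; new result -5.
  probe.gen: re-runs because beta.gen -40->-25; new result 25.
  stage.gen: re-runs because lexer.txt -8->-5; probe.gen 40->25; new result -5.
  west.gen: re-runs because stage.gen -8->-5; driver.gen -8->-5; new result -5.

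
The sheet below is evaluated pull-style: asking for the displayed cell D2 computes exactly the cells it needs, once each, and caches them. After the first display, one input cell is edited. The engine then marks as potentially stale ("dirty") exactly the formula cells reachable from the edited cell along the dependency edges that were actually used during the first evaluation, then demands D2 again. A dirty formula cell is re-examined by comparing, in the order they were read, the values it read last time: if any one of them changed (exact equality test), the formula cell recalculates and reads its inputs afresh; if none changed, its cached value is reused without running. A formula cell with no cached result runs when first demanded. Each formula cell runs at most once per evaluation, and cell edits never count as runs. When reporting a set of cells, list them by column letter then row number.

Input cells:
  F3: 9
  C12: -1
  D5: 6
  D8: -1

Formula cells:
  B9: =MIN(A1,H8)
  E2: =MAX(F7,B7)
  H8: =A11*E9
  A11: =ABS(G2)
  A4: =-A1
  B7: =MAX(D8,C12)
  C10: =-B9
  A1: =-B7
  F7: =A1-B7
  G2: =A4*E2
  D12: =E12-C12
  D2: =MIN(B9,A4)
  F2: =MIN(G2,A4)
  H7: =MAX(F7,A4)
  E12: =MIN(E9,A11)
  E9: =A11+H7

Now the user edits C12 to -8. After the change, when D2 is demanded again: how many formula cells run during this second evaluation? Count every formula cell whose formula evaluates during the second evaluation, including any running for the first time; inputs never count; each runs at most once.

First demand of the output computes:
  B7 = MAX(-1, -1) = -1
  A1 = -(-1) = 1
  A4 = -(1) = -1
  F7 = 1 - -1 = 2
  E2 = MAX(2, -1) = 2
  G2 = -1 * 2 = -2
  A11 = ABS(-2) = 2
  H7 = MAX(2, -1) = 2
  E9 = 2 + 2 = 4
  H8 = 2 * 4 = 8
  B9 = MIN(1, 8) = 1
  D2 = MIN(1, -1) = -1

After the edit, cleaning proceeds:
  B7: a read changed (C12 -1->-8) — executes, giving -1 — identical to its old value.
  A1: dirty, but its reads are unchanged (B7 unchanged); cached 1 stands.
  A4: dirty, but its reads are unchanged (A1 unchanged); cached -1 stands.
  F7: dirty, but its reads are unchanged (A1 unchanged, B7 unchanged); cached 2 stands.
  E2: dirty, but its reads are unchanged (F7 unchanged, B7 unchanged); cached 2 stands.
  G2: dirty, but its reads are unchanged (A4 unchanged, E2 unchanged); cached -2 stands.
  A11: dirty, but its reads are unchanged (G2 unchanged); cached 2 stands.
  H7: dirty, but its reads are unchanged (F7 unchanged, A4 unchanged); cached 2 stands.
  E9: dirty, but its reads are unchanged (A11 unchanged, H7 unchanged); cached 4 stands.
  H8: dirty, but its reads are unchanged (A11 unchanged, E9 unchanged); cached 8 stands.
  B9: dirty, but its reads are unchanged (A1 unchanged, H8 unchanged); cached 1 stands.
  D2: dirty, but its reads are unchanged (B9 unchanged, A4 unchanged); cached -1 stands.

Note the absorption at B7: it re-runs yet its value is the same, leaving the output's value untouched.

1 formula cells run: B7.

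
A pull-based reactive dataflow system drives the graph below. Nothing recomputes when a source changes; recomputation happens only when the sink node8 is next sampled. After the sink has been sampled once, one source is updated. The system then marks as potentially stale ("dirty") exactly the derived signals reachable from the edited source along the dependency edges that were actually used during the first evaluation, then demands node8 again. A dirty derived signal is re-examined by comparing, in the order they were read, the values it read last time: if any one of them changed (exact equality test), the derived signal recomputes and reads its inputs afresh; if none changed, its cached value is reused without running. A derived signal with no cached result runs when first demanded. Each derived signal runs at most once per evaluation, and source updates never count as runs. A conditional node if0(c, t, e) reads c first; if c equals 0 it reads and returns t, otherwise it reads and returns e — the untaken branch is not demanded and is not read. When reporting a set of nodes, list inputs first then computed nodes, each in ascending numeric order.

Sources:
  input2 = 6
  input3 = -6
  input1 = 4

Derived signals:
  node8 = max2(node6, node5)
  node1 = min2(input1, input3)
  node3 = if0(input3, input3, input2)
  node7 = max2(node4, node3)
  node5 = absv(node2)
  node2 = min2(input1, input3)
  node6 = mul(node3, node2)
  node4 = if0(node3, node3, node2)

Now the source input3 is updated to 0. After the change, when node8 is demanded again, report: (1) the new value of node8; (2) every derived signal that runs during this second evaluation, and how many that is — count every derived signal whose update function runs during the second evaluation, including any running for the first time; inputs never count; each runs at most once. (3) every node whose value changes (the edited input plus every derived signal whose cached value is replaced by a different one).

First evaluation (everything demanded from the output):
  node2 = min2(4, -6) = -6
  node3 = if0(input3=-6 -> else branch input2) = 6
  node5 = absv(-6) = 6
  node6 = mul(6, -6) = -36
  node8 = max2(-36, 6) = 6

Propagation after the edit:
  node2: runs — input3 -6->0; result 0.
  node3: runs — input3 -6->0; result 0.
  node5: runs — node2 -6->0; result 0.
  node6: runs — node3 6->0; node2 -6->0; result 0.
  node8: runs — node6 -36->0; node5 6->0; result 0.

New value of node8: 0.
Derived signals that run: node2, node3, node5, node6, node8 — 5 in total.
Values that change: input3, node2, node3, node5, node6, node8.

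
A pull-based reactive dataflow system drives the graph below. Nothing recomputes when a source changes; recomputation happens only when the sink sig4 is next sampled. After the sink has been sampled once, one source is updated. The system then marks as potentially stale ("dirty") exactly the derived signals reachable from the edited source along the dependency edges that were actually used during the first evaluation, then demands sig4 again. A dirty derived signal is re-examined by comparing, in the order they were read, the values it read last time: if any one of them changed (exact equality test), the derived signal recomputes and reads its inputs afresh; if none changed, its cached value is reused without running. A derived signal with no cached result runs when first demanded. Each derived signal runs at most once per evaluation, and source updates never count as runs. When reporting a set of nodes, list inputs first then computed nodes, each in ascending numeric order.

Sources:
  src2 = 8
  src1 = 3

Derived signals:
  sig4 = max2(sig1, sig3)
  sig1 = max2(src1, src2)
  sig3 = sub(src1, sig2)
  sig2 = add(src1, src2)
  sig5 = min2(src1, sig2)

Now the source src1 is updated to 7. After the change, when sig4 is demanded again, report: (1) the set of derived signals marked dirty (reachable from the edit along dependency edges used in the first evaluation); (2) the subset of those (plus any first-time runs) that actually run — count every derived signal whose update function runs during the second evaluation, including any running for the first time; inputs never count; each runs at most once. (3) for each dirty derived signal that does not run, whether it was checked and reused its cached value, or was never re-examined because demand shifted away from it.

Marked dirty: sig1, sig2, sig3, sig4.
Derived signals that run: sig1, sig2, sig3 — 3 in total.
Checked but reused from cache: sig4.
Key observation: the cutoff stops propagation at sig4 — its inputs' values are unchanged, so it reuses its cache.

First evaluation (everything demanded from the output):
  sig1 = max2(3, 8) = 8
  sig2 = add(3, 8) = 11
  sig3 = sub(3, 11) = -8
  sig4 = max2(8, -8) = 8

Propagation after the edit:
  sig1: runs — src1 3->7; result 8 (same value as before).
  sig2: runs — src1 3->7; result 15.
  sig3: runs — src1 3->7; sig2 11->15; result -8 (same value as before).
  sig4: checked — values it read are unchanged (sig1 unchanged, sig3 unchanged); reused cached 8 without running.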